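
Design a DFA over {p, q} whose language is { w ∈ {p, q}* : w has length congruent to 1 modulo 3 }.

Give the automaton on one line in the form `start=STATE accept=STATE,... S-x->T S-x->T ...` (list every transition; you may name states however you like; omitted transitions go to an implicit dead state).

start=S0 accept=S1 S0-p->S1 S0-q->S1 S1-p->S2 S1-q->S2 S2-p->S0 S2-q->S0

Count input length modulo 3: every symbol advances one step around the cycle S0 → S1 → S2 → S0. Accept at S1.
3 states suffice.
        p   q  
>  S0   S1  S1 
 * S1   S2  S2 
   S2   S0  S0 
(> = start, * = accepting)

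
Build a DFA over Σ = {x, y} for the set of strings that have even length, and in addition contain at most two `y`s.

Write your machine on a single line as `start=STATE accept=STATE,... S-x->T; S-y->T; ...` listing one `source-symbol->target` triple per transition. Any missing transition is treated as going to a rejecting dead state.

start=q0; accept=q0,q3,q4; q0-x->q1; q0-y->q2; q1-x->q0; q1-y->q3; q2-x->q3; q2-y->q4; q3-x->q2; q3-y->q5; q4-x->q5; q4-y->q6; q5-x->q4; q5-y->q7; q6-x->q7; q6-y->q7; q7-x->q6; q7-y->q6

Run two small machines in parallel and take their product. One (2 states) tracks the input length modulo 2; the other (4 states) tracks the count of `y`s, saturating at 3. Each combined state is a pair, one component from each; accept when both components accept.
        x   y  
>* q0   q1  q2 
   q1   q0  q3 
   q2   q3  q4 
 * q3   q2  q5 
 * q4   q5  q6 
   q5   q4  q7 
   q6   q7  q7 
   q7   q6  q6 
(> = start, * = accepting)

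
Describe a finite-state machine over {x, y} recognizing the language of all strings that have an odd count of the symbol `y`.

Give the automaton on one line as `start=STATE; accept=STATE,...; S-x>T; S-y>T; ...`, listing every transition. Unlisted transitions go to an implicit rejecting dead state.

start=q0; accept=q1; q0-x>q0; q0-y>q1; q1-x>q1; q1-y>q0

The only thing that matters is how many `y`s have appeared, reduced mod 2. Use one state per residue: q0 for 0, …, q1 for 1. Reading `y` moves to the next residue; anything else stays put. q1 is accepting.
        x   y  
>  q0   q0  q1 
 * q1   q1  q0 
(> = start, * = accepting)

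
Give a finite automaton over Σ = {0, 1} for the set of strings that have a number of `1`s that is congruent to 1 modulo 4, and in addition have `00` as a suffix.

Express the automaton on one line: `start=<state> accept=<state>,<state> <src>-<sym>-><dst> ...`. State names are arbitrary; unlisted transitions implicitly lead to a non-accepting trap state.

Build one automaton per condition and run them in lockstep. The first has 4 states tracking the count of `1`s modulo 4; the second has 3 states tracking how much of the suffix `00` has currently been matched. A product state is a pair (one from each), accepting exactly when both do.
          0    1  
>  s0     s1   s2 
   s1     s3   s2 
   s2     s4   s5 
   s3     s3   s2 
   s4     s6   s5 
   s5     s7   s8 
 * s6     s6   s5 
   s7     s9   s8 
   s8    s10   s0 
   s9     s9   s8 
   s10   s11   s0 
   s11   s11   s0 
(> = start, * = accepting)

start=s0 accept=s6 s0-0->s1 s0-1->s2 s1-0->s3 s1-1->s2 s2-0->s4 s2-1->s5 s3-0->s3 s3-1->s2 s4-0->s6 s4-1->s5 s5-0->s7 s5-1->s8 s6-0->s6 s6-1->s5 s7-0->s9 s7-1->s8 s8-0->s10 s8-1->s0 s9-0->s9 s9-1->s8 s10-0->s11 s10-1->s0 s11-0->s11 s11-1->s0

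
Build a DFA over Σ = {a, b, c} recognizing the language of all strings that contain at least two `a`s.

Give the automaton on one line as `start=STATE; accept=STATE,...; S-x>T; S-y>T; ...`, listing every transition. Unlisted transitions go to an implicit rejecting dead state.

start=s0; accept=s2,s3; s0-a>s1; s0-b>s0; s0-c>s0; s1-a>s2; s1-b>s1; s1-c>s1; s2-a>s3; s2-b>s2; s2-c>s2; s3-a>s3; s3-b>s3; s3-c>s3

Only the number of `a`s matters, and only up to 3. Make a chain s0 → s1 → s2 → s3 advanced by each `a` (with s3 absorbing); every other symbol self-loops. The accepting set is {s2, s3}.
A 4-state machine:
        a   b   c  
>  s0   s1  s0  s0 
   s1   s2  s1  s1 
 * s2   s3  s2  s2 
 * s3   s3  s3  s3 
(> = start, * = accepting)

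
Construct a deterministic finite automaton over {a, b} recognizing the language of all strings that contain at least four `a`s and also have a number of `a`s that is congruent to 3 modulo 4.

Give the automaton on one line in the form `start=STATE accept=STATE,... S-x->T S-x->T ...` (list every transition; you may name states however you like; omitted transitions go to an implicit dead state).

Build one automaton per condition and run them in lockstep. The first has 6 states tracking the count of `a`s, saturating at 5; the second has 4 states tracking the count of `a`s modulo 4. A product state is a pair (one from each), accepting exactly when both do. Minimizing collapses redundant product states.
        a   b  
>  q0   q1  q0 
   q1   q2  q1 
   q2   q3  q2 
   q3   q4  q3 
   q4   q5  q4 
   q5   q6  q5 
   q6   q7  q6 
 * q7   q4  q7 
(> = start, * = accepting)

start=q0 accept=q7 q0-a->q1 q0-b->q0 q1-a->q2 q1-b->q1 q2-a->q3 q2-b->q2 q3-a->q4 q3-b->q3 q4-a->q5 q4-b->q4 q5-a->q6 q5-b->q5 q6-a->q7 q6-b->q6 q7-a->q4 q7-b->q7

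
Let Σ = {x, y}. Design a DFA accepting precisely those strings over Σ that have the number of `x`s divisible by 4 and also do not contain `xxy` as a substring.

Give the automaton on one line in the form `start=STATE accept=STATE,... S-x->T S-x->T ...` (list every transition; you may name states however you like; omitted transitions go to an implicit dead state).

Handle the two conditions separately and then intersect. The first has 4 states tracking the count of `x`s modulo 4; the second has 4 states tracking partial matches of the forbidden pattern `xxy`. A product state is a pair (one from each), accepting exactly when both do. Equivalent product states are then merged.
A 13-state machine:
       x  y 
>* A   B  A 
   B   C  D 
   C   E  F 
   D   G  D 
   E   H  F 
   F   F  F 
   G   E  I 
 * H   J  F 
   I   K  I 
   J   C  F 
   K   H  L 
   L   M  L 
 * M   J  A 
(> = start, * = accepting)

start=A accept=A,H,M A-x->B A-y->A B-x->C B-y->D C-x->E C-y->F D-x->G D-y->D E-x->H E-y->F F-x->F F-y->F G-x->E G-y->I H-x->J H-y->F I-x->K I-y->I J-x->C J-y->F K-x->H K-y->L L-x->M L-y->L M-x->J M-y->A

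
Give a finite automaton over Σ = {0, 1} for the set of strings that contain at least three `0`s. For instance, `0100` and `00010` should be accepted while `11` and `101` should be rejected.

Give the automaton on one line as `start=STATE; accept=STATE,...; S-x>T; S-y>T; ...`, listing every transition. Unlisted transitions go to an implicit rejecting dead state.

Count `0`s, saturating at 4: states A through D mean 0 through 3 `0`s seen; E means more than 3. Each `0` increments (capped at E); other symbols loop. Accept from {D, E}.
5 states suffice.
       0  1 
>  A   B  A 
   B   C  B 
   C   D  C 
 * D   E  D 
 * E   E  E 
(> = start, * = accepting)

start=A; accept=D,E; A-0>B; A-1>A; B-0>C; B-1>B; C-0>D; C-1>C; D-0>E; D-1>D; E-0>E; E-1>E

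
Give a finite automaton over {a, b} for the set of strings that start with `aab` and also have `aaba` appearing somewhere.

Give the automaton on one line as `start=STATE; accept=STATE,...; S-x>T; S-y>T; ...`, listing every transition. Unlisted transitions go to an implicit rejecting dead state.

Run two small machines in parallel and take their product. The first has 5 states tracking whether the input so far still matches the prefix `aab`; the second has 5 states tracking whether and how much of `aaba` has been seen. A product state is a pair (one from each), accepting exactly when both do.
A 13-state machine:
          a    b  
>  S0     S1   S2 
   S1     S3   S2 
   S2     S4   S2 
   S3     S5   S6 
   S4     S5   S2 
   S5     S5   S7 
   S6     S8   S9 
   S7    S10   S2 
 * S8     S8   S8 
   S9    S11   S9 
   S10   S10  S10 
   S11   S12   S9 
   S12   S12   S6 
(> = start, * = accepting)

start=S0; accept=S8; S0-a>S1; S0-b>S2; S1-a>S3; S1-b>S2; S2-a>S4; S2-b>S2; S3-a>S5; S3-b>S6; S4-a>S5; S4-b>S2; S5-a>S5; S5-b>S7; S6-a>S8; S6-b>S9; S7-a>S10; S7-b>S2; S8-a>S8; S8-b>S8; S9-a>S11; S9-b>S9; S10-a>S10; S10-b>S10; S11-a>S12; S11-b>S9; S12-a>S12; S12-b>S6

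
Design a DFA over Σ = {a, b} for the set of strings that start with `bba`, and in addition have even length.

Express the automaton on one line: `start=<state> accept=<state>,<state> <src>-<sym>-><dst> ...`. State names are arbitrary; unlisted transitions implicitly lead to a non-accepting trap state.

Build one automaton per condition and run them in lockstep. One (5 states) tracks whether the input so far still matches the prefix `bba`; the other (2 states) tracks the input length modulo 2. Each combined state is a pair, one component from each; accept when both components accept. After merging equivalent states the machine shrinks.
6 states suffice.
        a   b  
>  S0   S1  S2 
   S1   S1  S1 
   S2   S1  S3 
   S3   S4  S1 
   S4   S5  S5 
 * S5   S4  S4 
(> = start, * = accepting)

start=S0 accept=S5 S0-a->S1 S0-b->S2 S1-a->S1 S1-b->S1 S2-a->S1 S2-b->S3 S3-a->S4 S3-b->S1 S4-a->S5 S4-b->S5 S5-a->S4 S5-b->S4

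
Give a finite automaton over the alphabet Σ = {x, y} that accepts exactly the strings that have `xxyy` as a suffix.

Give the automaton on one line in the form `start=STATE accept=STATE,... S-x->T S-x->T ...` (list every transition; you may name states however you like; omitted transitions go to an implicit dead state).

start=S0 accept=S4 S0-x->S1 S0-y->S0 S1-x->S2 S1-y->S0 S2-x->S2 S2-y->S3 S3-x->S1 S3-y->S4 S4-x->S1 S4-y->S0

Remember how much of `xxyy` the current input suffix matches. State S0 means no match yet; S1 means the last symbol is `x`; S2 means the last 2 symbols are `xx`; S3 means the last 3 symbols are `xxy`; S4 means the last 4 symbols are `xxyy`. Only S4 accepts. On a mismatch, fall back to the longest proper suffix that is still a prefix of `xxyy`.
        x   y  
>  S0   S1  S0 
   S1   S2  S0 
   S2   S2  S3 
   S3   S1  S4 
 * S4   S1  S0 
(> = start, * = accepting)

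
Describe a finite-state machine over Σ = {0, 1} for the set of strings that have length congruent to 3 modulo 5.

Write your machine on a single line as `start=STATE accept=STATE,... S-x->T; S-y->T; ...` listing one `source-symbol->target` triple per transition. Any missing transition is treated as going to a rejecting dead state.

start=q0; accept=q3; q0-0->q1; q0-1->q1; q1-0->q2; q1-1->q2; q2-0->q3; q2-1->q3; q3-0->q4; q3-1->q4; q4-0->q0; q4-1->q0

Count input length modulo 5: every symbol advances one step around the cycle q0 → q1 → q2 → q3 → q4 → q0. Accept at q3.
A 5-state machine:
        0   1  
>  q0   q1  q1 
   q1   q2  q2 
   q2   q3  q3 
 * q3   q4  q4 
   q4   q0  q0 
(> = start, * = accepting)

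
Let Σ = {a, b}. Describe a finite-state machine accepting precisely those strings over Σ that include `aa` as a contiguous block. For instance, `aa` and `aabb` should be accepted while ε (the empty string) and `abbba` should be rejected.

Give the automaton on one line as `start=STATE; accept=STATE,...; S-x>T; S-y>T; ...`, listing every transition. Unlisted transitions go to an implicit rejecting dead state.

Track how much of `aa` has been matched so far: state q0 is no progress, q2 is the absorbing accept state reached once `aa` has occurred. Intermediate states record partial matches; on a mismatch, fall back to the longest reusable overlap.
3 states suffice.
        a   b  
>  q0   q1  q0 
   q1   q2  q0 
 * q2   q2  q2 
(> = start, * = accepting)

start=q0; accept=q2; q0-a>q1; q0-b>q0; q1-a>q2; q1-b>q0; q2-a>q2; q2-b>q2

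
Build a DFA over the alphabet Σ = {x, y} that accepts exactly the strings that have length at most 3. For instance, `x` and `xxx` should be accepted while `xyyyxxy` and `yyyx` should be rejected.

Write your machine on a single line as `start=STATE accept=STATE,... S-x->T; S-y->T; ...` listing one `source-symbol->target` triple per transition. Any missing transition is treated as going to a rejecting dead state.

start=q0; accept=q0,q1,q2,q3; q0-x->q1; q0-y->q1; q1-x->q2; q1-y->q2; q2-x->q3; q2-y->q3; q3-x->q4; q3-y->q4; q4-x->q4; q4-y->q4

Count input length up to 4: every symbol moves from q0 toward q4, which means 'more than 3' and absorbs. Accept from {q0, q1, q2, q3}.
        x   y  
>* q0   q1  q1 
 * q1   q2  q2 
 * q2   q3  q3 
 * q3   q4  q4 
   q4   q4  q4 
(> = start, * = accepting)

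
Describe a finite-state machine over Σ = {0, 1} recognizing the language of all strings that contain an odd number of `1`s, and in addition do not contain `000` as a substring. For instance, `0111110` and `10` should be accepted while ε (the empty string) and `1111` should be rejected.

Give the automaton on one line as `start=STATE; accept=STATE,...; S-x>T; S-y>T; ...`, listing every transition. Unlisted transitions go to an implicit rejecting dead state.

Run two small machines in parallel and take their product. The first has 2 states tracking the count of `1`s modulo 2; the second has 4 states tracking partial matches of the forbidden pattern `000`. A product state is a pair (one from each), accepting exactly when both do. Equivalent product states are then merged.
       0  1 
>  A   B  C 
   B   D  C 
 * C   E  A 
   D   F  C 
 * E   G  A 
   F   F  F 
 * G   F  A 
(> = start, * = accepting)

start=A; accept=C,E,G; A-0>B; A-1>C; B-0>D; B-1>C; C-0>E; C-1>A; D-0>F; D-1>C; E-0>G; E-1>A; F-0>F; F-1>F; G-0>F; G-1>A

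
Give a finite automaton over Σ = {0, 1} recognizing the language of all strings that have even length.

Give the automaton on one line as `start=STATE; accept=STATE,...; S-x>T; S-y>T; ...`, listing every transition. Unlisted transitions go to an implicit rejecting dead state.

Only the length mod 2 matters, so use a 2-cycle: from any state, every input symbol moves to the next state, wrapping S1 back to S0. Mark S0 accepting.
With 2 states:
        0   1  
>* S0   S1  S1 
   S1   S0  S0 
(> = start, * = accepting)

start=S0; accept=S0; S0-0>S1; S0-1>S1; S1-0>S0; S1-1>S0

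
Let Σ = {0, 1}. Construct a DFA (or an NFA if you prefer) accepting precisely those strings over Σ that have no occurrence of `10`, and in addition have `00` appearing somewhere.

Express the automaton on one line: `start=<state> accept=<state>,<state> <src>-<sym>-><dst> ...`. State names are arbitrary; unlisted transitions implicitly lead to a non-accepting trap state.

Handle the two conditions separately and then intersect. The first has 3 states tracking partial matches of the forbidden pattern `10`; the second has 3 states tracking whether and how much of `00` has been seen. A product state is a pair (one from each), accepting exactly when both do. After merging equivalent states the machine shrinks.
A 5-state machine:
        0   1  
>  s0   s1  s2 
   s1   s3  s2 
   s2   s2  s2 
 * s3   s3  s4 
 * s4   s2  s4 
(> = start, * = accepting)

start=s0 accept=s3,s4 s0-0->s1 s0-1->s2 s1-0->s3 s1-1->s2 s2-0->s2 s2-1->s2 s3-0->s3 s3-1->s4 s4-0->s2 s4-1->s4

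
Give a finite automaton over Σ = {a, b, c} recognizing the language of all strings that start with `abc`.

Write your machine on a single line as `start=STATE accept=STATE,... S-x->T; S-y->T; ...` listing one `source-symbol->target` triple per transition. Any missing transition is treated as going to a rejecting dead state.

Check the first 3 symbols one by one: S0 through S2 record how many have matched `abc` so far; any wrong symbol goes to the dead state S4. After all 3 match we enter the accepting sink S3.
With 5 states:
        a   b   c  
>  S0   S1  S4  S4 
   S1   S4  S2  S4 
   S2   S4  S4  S3 
 * S3   S3  S3  S3 
   S4   S4  S4  S4 
(> = start, * = accepting)

start=S0; accept=S3; S0-a->S1; S0-b->S4; S0-c->S4; S1-a->S4; S1-b->S2; S1-c->S4; S2-a->S4; S2-b->S4; S2-c->S3; S3-a->S3; S3-b->S3; S3-c->S3; S4-a->S4; S4-b->S4; S4-c->S4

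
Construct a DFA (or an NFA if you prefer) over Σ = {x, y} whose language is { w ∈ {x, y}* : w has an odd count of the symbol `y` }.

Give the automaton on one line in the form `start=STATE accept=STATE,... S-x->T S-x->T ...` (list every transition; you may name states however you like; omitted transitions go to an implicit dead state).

The only thing that matters is how many `y`s have appeared, reduced mod 2. Use one state per residue: S0 for 0, …, S1 for 1. Reading `y` moves to the next residue; anything else stays put. S1 is accepting.
2 states suffice.
        x   y  
>  S0   S0  S1 
 * S1   S1  S0 
(> = start, * = accepting)

start=S0 accept=S1 S0-x->S0 S0-y->S1 S1-x->S1 S1-y->S0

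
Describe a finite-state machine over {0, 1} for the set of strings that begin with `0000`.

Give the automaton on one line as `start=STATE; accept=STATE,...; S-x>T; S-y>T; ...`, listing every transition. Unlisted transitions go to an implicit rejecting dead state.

Walk along `0000` while the input agrees: from s0 take `0` to s1, and so on. Any deviation drops to the rejecting sink s5. Once s4 is reached the prefix is confirmed and every continuation is accepted.
A 6-state machine:
        0   1  
>  s0   s1  s5 
   s1   s2  s5 
   s2   s3  s5 
   s3   s4  s5 
 * s4   s4  s4 
   s5   s5  s5 
(> = start, * = accepting)

start=s0; accept=s4; s0-0>s1; s0-1>s5; s1-0>s2; s1-1>s5; s2-0>s3; s2-1>s5; s3-0>s4; s3-1>s5; s4-0>s4; s4-1>s4; s5-0>s5; s5-1>s5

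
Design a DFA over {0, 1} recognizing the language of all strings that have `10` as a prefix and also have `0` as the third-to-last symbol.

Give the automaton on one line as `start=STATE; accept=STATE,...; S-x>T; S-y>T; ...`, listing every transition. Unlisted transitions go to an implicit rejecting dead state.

start=s0; accept=s17,s18,s19,s20; s0-0>s1; s0-1>s2; s1-0>s3; s1-1>s4; s2-0>s5; s2-1>s6; s3-0>s7; s3-1>s8; s4-0>s9; s4-1>s10; s5-0>s11; s5-1>s12; s6-0>s13; s6-1>s14; s7-0>s7; s7-1>s8; s8-0>s9; s8-1>s10; s9-0>s15; s9-1>s16; s10-0>s13; s10-1>s14; s11-0>s17; s11-1>s18; s12-0>s19; s12-1>s20; s13-0>s15; s13-1>s16; s14-0>s13; s14-1>s14; s15-0>s7; s15-1>s8; s16-0>s9; s16-1>s10; s17-0>s17; s17-1>s18; s18-0>s19; s18-1>s20; s19-0>s11; s19-1>s12; s20-0>s21; s20-1>s22; s21-0>s11; s21-1>s12; s22-0>s21; s22-1>s22

Build one automaton per condition and run them in lockstep. The first has 4 states tracking whether the input so far still matches the prefix `10`; the second has 15 states tracking the last 3 symbols read. A product state is a pair (one from each), accepting exactly when both do.
          0    1  
>  s0     s1   s2 
   s1     s3   s4 
   s2     s5   s6 
   s3     s7   s8 
   s4     s9  s10 
   s5    s11  s12 
   s6    s13  s14 
   s7     s7   s8 
   s8     s9  s10 
   s9    s15  s16 
   s10   s13  s14 
   s11   s17  s18 
   s12   s19  s20 
   s13   s15  s16 
   s14   s13  s14 
   s15    s7   s8 
   s16    s9  s10 
 * s17   s17  s18 
 * s18   s19  s20 
 * s19   s11  s12 
 * s20   s21  s22 
   s21   s11  s12 
   s22   s21  s22 
(> = start, * = accepting)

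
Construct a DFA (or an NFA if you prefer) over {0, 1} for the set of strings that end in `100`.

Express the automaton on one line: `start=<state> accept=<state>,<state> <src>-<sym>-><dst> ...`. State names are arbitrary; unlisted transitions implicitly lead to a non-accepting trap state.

Let each state record the length of the longest suffix of the input read so far that is also a prefix of `100`. q1 means the last symbol is `1`; q2 means the last 2 symbols are `10`; q3 means the last 3 symbols are `100`. Accept only at q3, where the string currently ends in `100`.
A 4-state machine:
        0   1  
>  q0   q0  q1 
   q1   q2  q1 
   q2   q3  q1 
 * q3   q0  q1 
(> = start, * = accepting)

start=q0 accept=q3 q0-0->q0 q0-1->q1 q1-0->q2 q1-1->q1 q2-0->q3 q2-1->q1 q3-0->q0 q3-1->q1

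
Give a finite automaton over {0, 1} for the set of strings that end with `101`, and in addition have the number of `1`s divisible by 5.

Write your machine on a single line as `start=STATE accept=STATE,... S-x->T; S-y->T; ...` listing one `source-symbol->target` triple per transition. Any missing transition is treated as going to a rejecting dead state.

start=q0; accept=q7; q0-0->q0; q0-1->q1; q1-0->q1; q1-1->q2; q2-0->q2; q2-1->q3; q3-0->q3; q3-1->q4; q4-0->q5; q4-1->q0; q5-0->q6; q5-1->q7; q6-0->q6; q6-1->q0; q7-0->q0; q7-1->q1

Build one automaton per condition and run them in lockstep. The first has 4 states tracking how much of the suffix `101` has currently been matched; the second has 5 states tracking the count of `1`s modulo 5. A product state is a pair (one from each), accepting exactly when both do. Equivalent product states are then merged.
8 states suffice.
        0   1  
>  q0   q0  q1 
   q1   q1  q2 
   q2   q2  q3 
   q3   q3  q4 
   q4   q5  q0 
   q5   q6  q7 
   q6   q6  q0 
 * q7   q0  q1 
(> = start, * = accepting)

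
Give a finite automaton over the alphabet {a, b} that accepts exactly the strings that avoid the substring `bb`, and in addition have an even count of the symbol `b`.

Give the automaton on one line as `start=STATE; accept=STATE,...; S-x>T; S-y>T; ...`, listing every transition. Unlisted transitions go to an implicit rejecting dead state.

start=q0; accept=q0,q4; q0-a>q0; q0-b>q1; q1-a>q2; q1-b>q3; q2-a>q2; q2-b>q4; q3-a>q3; q3-b>q5; q4-a>q0; q4-b>q5; q5-a>q5; q5-b>q3

Handle the two conditions separately and then intersect. The first has 3 states tracking partial matches of the forbidden pattern `bb`; the second has 2 states tracking the count of `b`s modulo 2. A product state is a pair (one from each), accepting exactly when both do.
        a   b  
>* q0   q0  q1 
   q1   q2  q3 
   q2   q2  q4 
   q3   q3  q5 
 * q4   q0  q5 
   q5   q5  q3 
(> = start, * = accepting)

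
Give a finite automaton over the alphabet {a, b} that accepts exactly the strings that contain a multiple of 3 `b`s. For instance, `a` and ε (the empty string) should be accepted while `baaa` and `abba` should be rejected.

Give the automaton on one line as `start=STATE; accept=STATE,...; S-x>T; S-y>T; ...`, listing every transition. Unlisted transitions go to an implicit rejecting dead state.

Keep the running count of `b`s modulo 3: each `b` advances along the cycle S0 → S1 → S2 → S0 while other symbols loop. Accept at S0.
With 3 states:
        a   b  
>* S0   S0  S1 
   S1   S1  S2 
   S2   S2  S0 
(> = start, * = accepting)

start=S0; accept=S0; S0-a>S0; S0-b>S1; S1-a>S1; S1-b>S2; S2-a>S2; S2-b>S0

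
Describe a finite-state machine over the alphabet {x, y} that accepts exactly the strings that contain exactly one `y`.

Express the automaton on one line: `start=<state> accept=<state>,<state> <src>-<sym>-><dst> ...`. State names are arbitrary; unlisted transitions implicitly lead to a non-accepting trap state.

Count `y`s, saturating at 2: state s0 means no `y` yet, s1 means one `y` seen, s2 means more than one. Each `y` increments (capped at s2); other symbols loop. Accept from {s1}.
A 3-state machine:
        x   y  
>  s0   s0  s1 
 * s1   s1  s2 
   s2   s2  s2 
(> = start, * = accepting)

start=s0 accept=s1 s0-x->s0 s0-y->s1 s1-x->s1 s1-y->s2 s2-x->s2 s2-y->s2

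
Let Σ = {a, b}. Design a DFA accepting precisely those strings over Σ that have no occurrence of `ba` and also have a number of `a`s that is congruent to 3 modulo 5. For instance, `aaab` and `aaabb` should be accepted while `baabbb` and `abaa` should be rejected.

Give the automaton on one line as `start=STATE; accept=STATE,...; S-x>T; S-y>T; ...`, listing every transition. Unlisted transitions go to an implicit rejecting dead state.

Handle the two conditions separately and then intersect. One (3 states) tracks partial matches of the forbidden pattern `ba`; the other (5 states) tracks the count of `a`s modulo 5. Each combined state is a pair, one component from each; accept when both components accept.
With 15 states:
          a    b  
>  s0     s1   s2 
   s1     s3   s4 
   s2     s5   s2 
   s3     s6   s7 
   s4     s8   s4 
   s5     s8   s5 
 * s6     s9  s10 
   s7    s11   s7 
   s8    s11   s8 
   s9     s0  s12 
 * s10   s13  s10 
   s11   s13  s11 
   s12   s14  s12 
   s13   s14  s13 
   s14    s5  s14 
(> = start, * = accepting)

start=s0; accept=s6,s10; s0-a>s1; s0-b>s2; s1-a>s3; s1-b>s4; s2-a>s5; s2-b>s2; s3-a>s6; s3-b>s7; s4-a>s8; s4-b>s4; s5-a>s8; s5-b>s5; s6-a>s9; s6-b>s10; s7-a>s11; s7-b>s7; s8-a>s11; s8-b>s8; s9-a>s0; s9-b>s12; s10-a>s13; s10-b>s10; s11-a>s13; s11-b>s11; s12-a>s14; s12-b>s12; s13-a>s14; s13-b>s13; s14-a>s5; s14-b>s14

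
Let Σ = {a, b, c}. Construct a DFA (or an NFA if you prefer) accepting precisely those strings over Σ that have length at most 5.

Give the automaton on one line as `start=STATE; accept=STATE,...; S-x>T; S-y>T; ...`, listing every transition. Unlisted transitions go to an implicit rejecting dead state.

start=s0; accept=s0,s1,s2,s3,s4,s5; s0-a>s1; s0-b>s1; s0-c>s1; s1-a>s2; s1-b>s2; s1-c>s2; s2-a>s3; s2-b>s3; s2-c>s3; s3-a>s4; s3-b>s4; s3-c>s4; s4-a>s5; s4-b>s5; s4-c>s5; s5-a>s6; s5-b>s6; s5-c>s6; s6-a>s6; s6-b>s6; s6-c>s6

We only need to distinguish lengths 0, 1, …, 5, and '>5'. Chain s0 → s1 → s2 → s3 → s4 → s5 → s6 on every symbol, with s6 looping. Accepting states: {s0, s1, s2, s3, s4, s5}.
A 7-state machine:
        a   b   c  
>* s0   s1  s1  s1 
 * s1   s2  s2  s2 
 * s2   s3  s3  s3 
 * s3   s4  s4  s4 
 * s4   s5  s5  s5 
 * s5   s6  s6  s6 
   s6   s6  s6  s6 
(> = start, * = accepting)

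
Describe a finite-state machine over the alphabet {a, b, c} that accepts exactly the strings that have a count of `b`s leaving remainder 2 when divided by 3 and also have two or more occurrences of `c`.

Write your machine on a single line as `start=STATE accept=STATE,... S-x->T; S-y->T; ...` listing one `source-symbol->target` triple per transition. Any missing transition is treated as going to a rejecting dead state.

Handle the two conditions separately and then intersect. One (3 states) tracks the count of `b`s modulo 3; the other (4 states) tracks the count of `c`s, saturating at 3. Each combined state is a pair, one component from each; accept when both components accept. After merging equivalent states the machine shrinks.
        a   b   c  
>  S0   S0  S1  S2 
   S1   S1  S3  S4 
   S2   S2  S4  S5 
   S3   S3  S0  S6 
   S4   S4  S6  S7 
   S5   S5  S7  S5 
   S6   S6  S2  S8 
   S7   S7  S8  S7 
 * S8   S8  S5  S8 
(> = start, * = accepting)

start=S0; accept=S8; S0-a->S0; S0-b->S1; S0-c->S2; S1-a->S1; S1-b->S3; S1-c->S4; S2-a->S2; S2-b->S4; S2-c->S5; S3-a->S3; S3-b->S0; S3-c->S6; S4-a->S4; S4-b->S6; S4-c->S7; S5-a->S5; S5-b->S7; S5-c->S5; S6-a->S6; S6-b->S2; S6-c->S8; S7-a->S7; S7-b->S8; S7-c->S7; S8-a->S8; S8-b->S5; S8-c->S8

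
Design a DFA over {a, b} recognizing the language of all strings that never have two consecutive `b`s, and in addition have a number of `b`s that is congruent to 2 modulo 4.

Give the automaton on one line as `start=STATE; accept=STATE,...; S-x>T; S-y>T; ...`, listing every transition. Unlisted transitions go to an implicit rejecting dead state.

Build one automaton per condition and run them in lockstep. One (3 states) tracks partial matches of the forbidden pattern `bb`; the other (4 states) tracks the count of `b`s modulo 4. Each combined state is a pair, one component from each; accept when both components accept.
With 12 states:
          a    b  
>  q0     q0   q1 
   q1     q2   q3 
   q2     q2   q4 
   q3     q3   q5 
 * q4     q6   q5 
   q5     q5   q7 
 * q6     q6   q8 
   q7     q7   q9 
   q8    q10   q7 
   q9     q9   q3 
   q10   q10  q11 
   q11    q0   q9 
(> = start, * = accepting)

start=q0; accept=q4,q6; q0-a>q0; q0-b>q1; q1-a>q2; q1-b>q3; q2-a>q2; q2-b>q4; q3-a>q3; q3-b>q5; q4-a>q6; q4-b>q5; q5-a>q5; q5-b>q7; q6-a>q6; q6-b>q8; q7-a>q7; q7-b>q9; q8-a>q10; q8-b>q7; q9-a>q9; q9-b>q3; q10-a>q10; q10-b>q11; q11-a>q0; q11-b>q9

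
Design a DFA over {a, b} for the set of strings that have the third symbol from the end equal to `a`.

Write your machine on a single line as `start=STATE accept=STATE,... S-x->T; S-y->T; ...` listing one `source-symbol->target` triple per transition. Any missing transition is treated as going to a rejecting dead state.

A DFA must remember the last 3 symbols (since which symbol is third-to-last isn't known until the input ends). Use one state per possible window of the last ≤3 symbols; accept from those whose window starts with `a`.
A 15-state machine:
          a    b  
>  q0     q1   q2 
   q1     q3   q4 
   q2     q5   q6 
   q3     q7   q8 
   q4     q9  q10 
   q5    q11  q12 
   q6    q13  q14 
 * q7     q7   q8 
 * q8     q9  q10 
 * q9    q11  q12 
 * q10   q13  q14 
   q11    q7   q8 
   q12    q9  q10 
   q13   q11  q12 
   q14   q13  q14 
(> = start, * = accepting)

start=q0; accept=q7,q8,q9,q10; q0-a->q1; q0-b->q2; q1-a->q3; q1-b->q4; q2-a->q5; q2-b->q6; q3-a->q7; q3-b->q8; q4-a->q9; q4-b->q10; q5-a->q11; q5-b->q12; q6-a->q13; q6-b->q14; q7-a->q7; q7-b->q8; q8-a->q9; q8-b->q10; q9-a->q11; q9-b->q12; q10-a->q13; q10-b->q14; q11-a->q7; q11-b->q8; q12-a->q9; q12-b->q10; q13-a->q11; q13-b->q12; q14-a->q13; q14-b->q14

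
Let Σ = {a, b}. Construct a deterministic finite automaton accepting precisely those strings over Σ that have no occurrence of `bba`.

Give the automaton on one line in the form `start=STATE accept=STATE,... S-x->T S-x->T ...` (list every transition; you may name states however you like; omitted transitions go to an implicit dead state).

Track partial matches of the forbidden pattern `bba`. State q3 is a dead state reached once `bba` has occurred; every other state accepts. q0 means no part of `bba` is currently matched.
        a   b  
>* q0   q0  q1 
 * q1   q0  q2 
 * q2   q3  q2 
   q3   q3  q3 
(> = start, * = accepting)

start=q0 accept=q0,q1,q2 q0-a->q0 q0-b->q1 q1-a->q0 q1-b->q2 q2-a->q3 q2-b->q2 q3-a->q3 q3-b->q3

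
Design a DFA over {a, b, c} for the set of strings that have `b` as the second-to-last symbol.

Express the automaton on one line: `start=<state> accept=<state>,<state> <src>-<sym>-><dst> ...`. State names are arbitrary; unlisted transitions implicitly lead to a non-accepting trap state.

A DFA must remember the last 2 symbols (since which symbol is second-to-last isn't known until the input ends). Use one state per possible window of the last ≤2 symbols; accept from those whose window starts with `b`.
With 13 states:
          a    b    c  
>  q0     q1   q2   q3 
   q1     q4   q5   q6 
   q2     q7   q8   q9 
   q3    q10  q11  q12 
   q4     q4   q5   q6 
   q5     q7   q8   q9 
   q6    q10  q11  q12 
 * q7     q4   q5   q6 
 * q8     q7   q8   q9 
 * q9    q10  q11  q12 
   q10    q4   q5   q6 
   q11    q7   q8   q9 
   q12   q10  q11  q12 
(> = start, * = accepting)

start=q0 accept=q7,q8,q9 q0-a->q1 q0-b->q2 q0-c->q3 q1-a->q4 q1-b->q5 q1-c->q6 q2-a->q7 q2-b->q8 q2-c->q9 q3-a->q10 q3-b->q11 q3-c->q12 q4-a->q4 q4-b->q5 q4-c->q6 q5-a->q7 q5-b->q8 q5-c->q9 q6-a->q10 q6-b->q11 q6-c->q12 q7-a->q4 q7-b->q5 q7-c->q6 q8-a->q7 q8-b->q8 q8-c->q9 q9-a->q10 q9-b->q11 q9-c->q12 q10-a->q4 q10-b->q5 q10-c->q6 q11-a->q7 q11-b->q8 q11-c->q9 q12-a->q10 q12-b->q11 q12-c->q12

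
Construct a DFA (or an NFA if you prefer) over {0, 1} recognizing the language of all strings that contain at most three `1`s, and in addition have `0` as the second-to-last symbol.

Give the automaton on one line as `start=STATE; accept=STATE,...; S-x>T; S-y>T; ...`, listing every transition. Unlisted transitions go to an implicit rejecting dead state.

Run two small machines in parallel and take their product. The first has 5 states tracking the count of `1`s, saturating at 4; the second has 7 states tracking the last 2 symbols read. A product state is a pair (one from each), accepting exactly when both do.
With 19 states:
       0  1 
>  A   B  C 
   B   D  E 
   C   F  G 
 * D   D  E 
 * E   F  G 
   F   H  I 
   G   J  K 
 * H   H  I 
 * I   J  K 
   J   L  M 
   K   N  O 
 * L   L  M 
 * M   N  O 
   N   P  Q 
   O   R  O 
 * P   P  Q 
   Q   R  O 
   R   S  Q 
   S   S  Q 
(> = start, * = accepting)

start=A; accept=D,E,H,I,L,M,P; A-0>B; A-1>C; B-0>D; B-1>E; C-0>F; C-1>G; D-0>D; D-1>E; E-0>F; E-1>G; F-0>H; F-1>I; G-0>J; G-1>K; H-0>H; H-1>I; I-0>J; I-1>K; J-0>L; J-1>M; K-0>N; K-1>O; L-0>L; L-1>M; M-0>N; M-1>O; N-0>P; N-1>Q; O-0>R; O-1>O; P-0>P; P-1>Q; Q-0>R; Q-1>O; R-0>S; R-1>Q; S-0>S; S-1>Q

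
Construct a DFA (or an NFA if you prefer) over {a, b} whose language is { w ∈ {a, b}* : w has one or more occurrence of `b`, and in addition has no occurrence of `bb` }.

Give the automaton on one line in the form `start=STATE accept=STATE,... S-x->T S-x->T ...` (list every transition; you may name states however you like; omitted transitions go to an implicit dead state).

Handle the two conditions separately and then intersect. One (3 states) tracks the count of `b`s, saturating at 2; the other (3 states) tracks partial matches of the forbidden pattern `bb`. Each combined state is a pair, one component from each; accept when both components accept.
        a   b  
>  S0   S0  S1 
 * S1   S2  S3 
 * S2   S2  S4 
   S3   S3  S3 
 * S4   S5  S3 
 * S5   S5  S4 
(> = start, * = accepting)

start=S0 accept=S1,S2,S4,S5 S0-a->S0 S0-b->S1 S1-a->S2 S1-b->S3 S2-a->S2 S2-b->S4 S3-a->S3 S3-b->S3 S4-a->S5 S4-b->S3 S5-a->S5 S5-b->S4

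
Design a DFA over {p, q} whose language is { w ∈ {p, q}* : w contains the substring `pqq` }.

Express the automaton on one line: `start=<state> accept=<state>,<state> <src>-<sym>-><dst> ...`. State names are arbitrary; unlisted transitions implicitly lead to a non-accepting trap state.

start=S0 accept=S3 S0-p->S1 S0-q->S0 S1-p->S1 S1-q->S2 S2-p->S1 S2-q->S3 S3-p->S3 S3-q->S3

States S0..S2 record the length of the longest prefix of `pqq` that matches the current input suffix. Reaching S3 means `pqq` has been seen, and we stay there forever. Accept from S3.
4 states suffice.
        p   q  
>  S0   S1  S0 
   S1   S1  S2 
   S2   S1  S3 
 * S3   S3  S3 
(> = start, * = accepting)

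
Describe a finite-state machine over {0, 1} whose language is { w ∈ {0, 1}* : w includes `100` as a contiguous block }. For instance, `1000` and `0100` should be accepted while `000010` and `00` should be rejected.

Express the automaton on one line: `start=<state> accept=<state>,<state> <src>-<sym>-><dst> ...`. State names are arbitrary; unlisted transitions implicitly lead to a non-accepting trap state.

start=s0 accept=s3 s0-0->s0 s0-1->s1 s1-0->s2 s1-1->s1 s2-0->s3 s2-1->s1 s3-0->s3 s3-1->s3

States s0..s2 record the length of the longest prefix of `100` that matches the current input suffix. Reaching s3 means `100` has been seen, and we stay there forever. Accept from s3.
4 states suffice.
        0   1  
>  s0   s0  s1 
   s1   s2  s1 
   s2   s3  s1 
 * s3   s3  s3 
(> = start, * = accepting)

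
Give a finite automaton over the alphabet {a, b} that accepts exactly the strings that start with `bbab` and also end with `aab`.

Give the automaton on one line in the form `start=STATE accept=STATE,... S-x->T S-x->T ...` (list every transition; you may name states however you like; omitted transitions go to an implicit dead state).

Run two small machines in parallel and take their product. One (6 states) tracks whether the input so far still matches the prefix `bbab`; the other (4 states) tracks how much of the suffix `aab` has currently been matched. Each combined state is a pair, one component from each; accept when both components accept. Minimizing collapses redundant product states.
        a   b  
>  q0   q1  q2 
   q1   q1  q1 
   q2   q1  q3 
   q3   q4  q1 
   q4   q1  q5 
   q5   q6  q5 
   q6   q7  q5 
   q7   q7  q8 
 * q8   q6  q5 
(> = start, * = accepting)

start=q0 accept=q8 q0-a->q1 q0-b->q2 q1-a->q1 q1-b->q1 q2-a->q1 q2-b->q3 q3-a->q4 q3-b->q1 q4-a->q1 q4-b->q5 q5-a->q6 q5-b->q5 q6-a->q7 q6-b->q5 q7-a->q7 q7-b->q8 q8-a->q6 q8-b->q5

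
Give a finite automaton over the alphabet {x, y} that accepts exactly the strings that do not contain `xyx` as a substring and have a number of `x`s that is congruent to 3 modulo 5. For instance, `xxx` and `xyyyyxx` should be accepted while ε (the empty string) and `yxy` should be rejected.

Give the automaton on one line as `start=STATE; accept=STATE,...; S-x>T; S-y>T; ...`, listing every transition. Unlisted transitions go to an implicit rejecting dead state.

Build one automaton per condition and run them in lockstep. The first has 4 states tracking partial matches of the forbidden pattern `xyx`; the second has 5 states tracking the count of `x`s modulo 5. A product state is a pair (one from each), accepting exactly when both do.
       x  y 
>  A   B  A 
   B   C  D 
   C   E  F 
   D   G  H 
 * E   I  J 
   F   K  L 
   G   K  G 
   H   C  H 
   I   M  N 
 * J   O  P 
   K   O  K 
   L   E  L 
   M   B  Q 
   N   R  S 
   O   R  O 
 * P   I  P 
   Q   T  A 
   R   T  R 
   S   M  S 
   T   G  T 
(> = start, * = accepting)

start=A; accept=E,J,P; A-x>B; A-y>A; B-x>C; B-y>D; C-x>E; C-y>F; D-x>G; D-y>H; E-x>I; E-y>J; F-x>K; F-y>L; G-x>K; G-y>G; H-x>C; H-y>H; I-x>M; I-y>N; J-x>O; J-y>P; K-x>O; K-y>K; L-x>E; L-y>L; M-x>B; M-y>Q; N-x>R; N-y>S; O-x>R; O-y>O; P-x>I; P-y>P; Q-x>T; Q-y>A; R-x>T; R-y>R; S-x>M; S-y>S; T-x>G; T-y>T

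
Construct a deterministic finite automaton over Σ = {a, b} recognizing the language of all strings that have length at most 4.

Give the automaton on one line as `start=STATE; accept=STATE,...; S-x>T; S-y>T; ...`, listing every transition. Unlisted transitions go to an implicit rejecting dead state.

start=q0; accept=q0,q1,q2,q3,q4; q0-a>q1; q0-b>q1; q1-a>q2; q1-b>q2; q2-a>q3; q2-b>q3; q3-a>q4; q3-b>q4; q4-a>q5; q4-b>q5; q5-a>q5; q5-b>q5

We only need to distinguish lengths 0, 1, …, 4, and '>4'. Chain q0 → q1 → q2 → q3 → q4 → q5 on every symbol, with q5 looping. Accepting states: {q0, q1, q2, q3, q4}.
        a   b  
>* q0   q1  q1 
 * q1   q2  q2 
 * q2   q3  q3 
 * q3   q4  q4 
 * q4   q5  q5 
   q5   q5  q5 
(> = start, * = accepting)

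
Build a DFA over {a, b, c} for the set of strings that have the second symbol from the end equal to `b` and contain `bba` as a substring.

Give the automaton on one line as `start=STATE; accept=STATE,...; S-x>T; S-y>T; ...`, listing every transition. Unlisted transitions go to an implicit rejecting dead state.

start=s0; accept=s3,s6; s0-a>s0; s0-b>s1; s0-c>s0; s1-a>s0; s1-b>s2; s1-c>s0; s2-a>s3; s2-b>s2; s2-c>s0; s3-a>s4; s3-b>s5; s3-c>s4; s4-a>s4; s4-b>s5; s4-c>s4; s5-a>s3; s5-b>s6; s5-c>s3; s6-a>s3; s6-b>s6; s6-c>s3

Build one automaton per condition and run them in lockstep. The first has 13 states tracking the last 2 symbols read; the second has 4 states tracking whether and how much of `bba` has been seen. A product state is a pair (one from each), accepting exactly when both do. Minimizing collapses redundant product states.
A 7-state machine:
        a   b   c  
>  s0   s0  s1  s0 
   s1   s0  s2  s0 
   s2   s3  s2  s0 
 * s3   s4  s5  s4 
   s4   s4  s5  s4 
   s5   s3  s6  s3 
 * s6   s3  s6  s3 
(> = start, * = accepting)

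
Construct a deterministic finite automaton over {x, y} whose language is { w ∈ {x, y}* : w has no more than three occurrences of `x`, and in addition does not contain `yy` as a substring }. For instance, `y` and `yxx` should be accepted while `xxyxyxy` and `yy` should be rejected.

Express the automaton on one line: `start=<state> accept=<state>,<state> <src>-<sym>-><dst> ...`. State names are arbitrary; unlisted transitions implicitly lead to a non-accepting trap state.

Run two small machines in parallel and take their product. The first has 5 states tracking the count of `x`s, saturating at 4; the second has 3 states tracking partial matches of the forbidden pattern `yy`. A product state is a pair (one from each), accepting exactly when both do.
15 states suffice.
          x    y  
>* q0     q1   q2 
 * q1     q3   q4 
 * q2     q1   q5 
 * q3     q6   q7 
 * q4     q3   q8 
   q5     q8   q5 
 * q6     q9  q10 
 * q7     q6  q11 
   q8    q11   q8 
   q9     q9  q12 
 * q10    q9  q13 
   q11   q13  q11 
   q12    q9  q14 
   q13   q14  q13 
   q14   q14  q14 
(> = start, * = accepting)

start=q0 accept=q0,q1,q2,q3,q4,q6,q7,q10 q0-x->q1 q0-y->q2 q1-x->q3 q1-y->q4 q2-x->q1 q2-y->q5 q3-x->q6 q3-y->q7 q4-x->q3 q4-y->q8 q5-x->q8 q5-y->q5 q6-x->q9 q6-y->q10 q7-x->q6 q7-y->q11 q8-x->q11 q8-y->q8 q9-x->q9 q9-y->q12 q10-x->q9 q10-y->q13 q11-x->q13 q11-y->q11 q12-x->q9 q12-y->q14 q13-x->q14 q13-y->q13 q14-x->q14 q14-y->q14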